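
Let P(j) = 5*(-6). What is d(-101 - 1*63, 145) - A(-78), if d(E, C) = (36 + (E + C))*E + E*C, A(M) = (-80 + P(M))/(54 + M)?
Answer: -318871/12 ≈ -26573.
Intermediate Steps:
P(j) = -30
A(M) = -110/(54 + M) (A(M) = (-80 - 30)/(54 + M) = -110/(54 + M))
d(E, C) = C*E + E*(36 + C + E) (d(E, C) = (36 + (C + E))*E + C*E = (36 + C + E)*E + C*E = E*(36 + C + E) + C*E = C*E + E*(36 + C + E))
d(-101 - 1*63, 145) - A(-78) = (-101 - 1*63)*(36 + (-101 - 1*63) + 2*145) - (-110)/(54 - 78) = (-101 - 63)*(36 + (-101 - 63) + 290) - (-110)/(-24) = -164*(36 - 164 + 290) - (-110)*(-1)/24 = -164*162 - 1*55/12 = -26568 - 55/12 = -318871/12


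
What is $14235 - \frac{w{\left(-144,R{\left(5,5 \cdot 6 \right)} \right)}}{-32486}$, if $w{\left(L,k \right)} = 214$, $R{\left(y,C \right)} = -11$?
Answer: $\frac{231219212}{16243} \approx 14235.0$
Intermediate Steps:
$14235 - \frac{w{\left(-144,R{\left(5,5 \cdot 6 \right)} \right)}}{-32486} = 14235 - \frac{214}{-32486} = 14235 - 214 \left(- \frac{1}{32486}\right) = 14235 - - \frac{107}{16243} = 14235 + \frac{107}{16243} = \frac{231219212}{16243}$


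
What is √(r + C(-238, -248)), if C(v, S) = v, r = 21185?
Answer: √20947 ≈ 144.73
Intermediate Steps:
√(r + C(-238, -248)) = √(21185 - 238) = √20947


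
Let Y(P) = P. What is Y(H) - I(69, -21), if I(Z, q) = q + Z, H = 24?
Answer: -24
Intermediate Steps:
I(Z, q) = Z + q
Y(H) - I(69, -21) = 24 - (69 - 21) = 24 - 1*48 = 24 - 48 = -24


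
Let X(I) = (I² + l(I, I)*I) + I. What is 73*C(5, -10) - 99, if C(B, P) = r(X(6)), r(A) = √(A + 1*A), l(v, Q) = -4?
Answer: 339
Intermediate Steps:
X(I) = I² - 3*I (X(I) = (I² - 4*I) + I = I² - 3*I)
r(A) = √2*√A (r(A) = √(A + A) = √(2*A) = √2*√A)
C(B, P) = 6 (C(B, P) = √2*√(6*(-3 + 6)) = √2*√(6*3) = √2*√18 = √2*(3*√2) = 6)
73*C(5, -10) - 99 = 73*6 - 99 = 438 - 99 = 339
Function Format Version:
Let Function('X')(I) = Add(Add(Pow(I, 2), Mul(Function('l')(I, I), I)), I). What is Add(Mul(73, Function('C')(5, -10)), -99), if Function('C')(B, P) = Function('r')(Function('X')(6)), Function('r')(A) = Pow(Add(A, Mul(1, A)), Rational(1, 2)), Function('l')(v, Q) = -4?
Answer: 339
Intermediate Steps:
Function('X')(I) = Add(Pow(I, 2), Mul(-3, I)) (Function('X')(I) = Add(Add(Pow(I, 2), Mul(-4, I)), I) = Add(Pow(I, 2), Mul(-3, I)))
Function('r')(A) = Mul(Pow(2, Rational(1, 2)), Pow(A, Rational(1, 2))) (Function('r')(A) = Pow(Add(A, A), Rational(1, 2)) = Pow(Mul(2, A), Rational(1, 2)) = Mul(Pow(2, Rational(1, 2)), Pow(A, Rational(1, 2))))
Function('C')(B, P) = 6 (Function('C')(B, P) = Mul(Pow(2, Rational(1, 2)), Pow(Mul(6, Add(-3, 6)), Rational(1, 2))) = Mul(Pow(2, Rational(1, 2)), Pow(Mul(6, 3), Rational(1, 2))) = Mul(Pow(2, Rational(1, 2)), Pow(18, Rational(1, 2))) = Mul(Pow(2, Rational(1, 2)), Mul(3, Pow(2, Rational(1, 2)))) = 6)
Add(Mul(73, Function('C')(5, -10)), -99) = Add(Mul(73, 6), -99) = Add(438, -99) = 339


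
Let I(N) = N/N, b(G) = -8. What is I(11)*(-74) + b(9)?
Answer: -82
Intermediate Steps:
I(N) = 1
I(11)*(-74) + b(9) = 1*(-74) - 8 = -74 - 8 = -82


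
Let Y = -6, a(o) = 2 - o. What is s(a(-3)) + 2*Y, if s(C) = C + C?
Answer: -2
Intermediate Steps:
s(C) = 2*C
s(a(-3)) + 2*Y = 2*(2 - 1*(-3)) + 2*(-6) = 2*(2 + 3) - 12 = 2*5 - 12 = 10 - 12 = -2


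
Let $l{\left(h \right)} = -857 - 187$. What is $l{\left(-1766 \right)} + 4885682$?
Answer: $4884638$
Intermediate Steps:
$l{\left(h \right)} = -1044$
$l{\left(-1766 \right)} + 4885682 = -1044 + 4885682 = 4884638$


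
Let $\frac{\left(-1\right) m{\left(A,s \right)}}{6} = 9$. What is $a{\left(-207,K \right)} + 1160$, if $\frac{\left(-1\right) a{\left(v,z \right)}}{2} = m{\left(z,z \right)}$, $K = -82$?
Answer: $1268$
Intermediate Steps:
$m{\left(A,s \right)} = -54$ ($m{\left(A,s \right)} = \left(-6\right) 9 = -54$)
$a{\left(v,z \right)} = 108$ ($a{\left(v,z \right)} = \left(-2\right) \left(-54\right) = 108$)
$a{\left(-207,K \right)} + 1160 = 108 + 1160 = 1268$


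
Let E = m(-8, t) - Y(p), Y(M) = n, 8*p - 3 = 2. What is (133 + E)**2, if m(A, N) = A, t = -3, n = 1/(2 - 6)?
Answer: 251001/16 ≈ 15688.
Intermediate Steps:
n = -1/4 (n = 1/(-4) = -1/4 ≈ -0.25000)
p = 5/8 (p = 3/8 + (1/8)*2 = 3/8 + 1/4 = 5/8 ≈ 0.62500)
Y(M) = -1/4
E = -31/4 (E = -8 - 1*(-1/4) = -8 + 1/4 = -31/4 ≈ -7.7500)
(133 + E)**2 = (133 - 31/4)**2 = (501/4)**2 = 251001/16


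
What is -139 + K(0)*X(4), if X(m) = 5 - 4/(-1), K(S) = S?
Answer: -139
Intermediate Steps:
X(m) = 9 (X(m) = 5 - 4*(-1) = 5 + 4 = 9)
-139 + K(0)*X(4) = -139 + 0*9 = -139 + 0 = -139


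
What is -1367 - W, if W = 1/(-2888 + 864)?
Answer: -2766807/2024 ≈ -1367.0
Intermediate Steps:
W = -1/2024 (W = 1/(-2024) = -1/2024 ≈ -0.00049407)
-1367 - W = -1367 - 1*(-1/2024) = -1367 + 1/2024 = -2766807/2024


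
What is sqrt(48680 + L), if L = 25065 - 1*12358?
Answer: sqrt(61387) ≈ 247.76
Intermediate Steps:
L = 12707 (L = 25065 - 12358 = 12707)
sqrt(48680 + L) = sqrt(48680 + 12707) = sqrt(61387)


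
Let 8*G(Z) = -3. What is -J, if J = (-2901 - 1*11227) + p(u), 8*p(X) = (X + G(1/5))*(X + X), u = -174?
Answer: 104683/16 ≈ 6542.7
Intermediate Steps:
G(Z) = -3/8 (G(Z) = (⅛)*(-3) = -3/8)
p(X) = X*(-3/8 + X)/4 (p(X) = ((X - 3/8)*(X + X))/8 = ((-3/8 + X)*(2*X))/8 = (2*X*(-3/8 + X))/8 = X*(-3/8 + X)/4)
J = -104683/16 (J = (-2901 - 1*11227) + (1/32)*(-174)*(-3 + 8*(-174)) = (-2901 - 11227) + (1/32)*(-174)*(-3 - 1392) = -14128 + (1/32)*(-174)*(-1395) = -14128 + 121365/16 = -104683/16 ≈ -6542.7)
-J = -1*(-104683/16) = 104683/16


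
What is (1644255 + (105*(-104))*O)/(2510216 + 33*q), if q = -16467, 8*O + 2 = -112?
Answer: 359973/393361 ≈ 0.91512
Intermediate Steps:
O = -57/4 (O = -1/4 + (1/8)*(-112) = -1/4 - 14 = -57/4 ≈ -14.250)
(1644255 + (105*(-104))*O)/(2510216 + 33*q) = (1644255 + (105*(-104))*(-57/4))/(2510216 + 33*(-16467)) = (1644255 - 10920*(-57/4))/(2510216 - 543411) = (1644255 + 155610)/1966805 = 1799865*(1/1966805) = 359973/393361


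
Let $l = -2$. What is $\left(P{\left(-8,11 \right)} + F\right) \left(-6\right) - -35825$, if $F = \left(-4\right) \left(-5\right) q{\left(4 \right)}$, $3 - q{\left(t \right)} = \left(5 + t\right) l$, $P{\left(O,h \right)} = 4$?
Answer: $33281$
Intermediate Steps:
$q{\left(t \right)} = 13 + 2 t$ ($q{\left(t \right)} = 3 - \left(5 + t\right) \left(-2\right) = 3 - \left(-10 - 2 t\right) = 3 + \left(10 + 2 t\right) = 13 + 2 t$)
$F = 420$ ($F = \left(-4\right) \left(-5\right) \left(13 + 2 \cdot 4\right) = 20 \left(13 + 8\right) = 20 \cdot 21 = 420$)
$\left(P{\left(-8,11 \right)} + F\right) \left(-6\right) - -35825 = \left(4 + 420\right) \left(-6\right) - -35825 = 424 \left(-6\right) + 35825 = -2544 + 35825 = 33281$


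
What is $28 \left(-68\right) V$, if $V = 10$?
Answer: $-19040$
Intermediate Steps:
$28 \left(-68\right) V = 28 \left(-68\right) 10 = \left(-1904\right) 10 = -19040$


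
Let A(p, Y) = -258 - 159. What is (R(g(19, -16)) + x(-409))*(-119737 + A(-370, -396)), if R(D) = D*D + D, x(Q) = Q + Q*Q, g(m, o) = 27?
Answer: -20141174712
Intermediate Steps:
x(Q) = Q + Q²
R(D) = D + D² (R(D) = D² + D = D + D²)
A(p, Y) = -417
(R(g(19, -16)) + x(-409))*(-119737 + A(-370, -396)) = (27*(1 + 27) - 409*(1 - 409))*(-119737 - 417) = (27*28 - 409*(-408))*(-120154) = (756 + 166872)*(-120154) = 167628*(-120154) = -20141174712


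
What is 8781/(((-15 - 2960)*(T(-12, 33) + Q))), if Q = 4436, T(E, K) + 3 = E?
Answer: -8781/13152475 ≈ -0.00066763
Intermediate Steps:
T(E, K) = -3 + E
8781/(((-15 - 2960)*(T(-12, 33) + Q))) = 8781/(((-15 - 2960)*((-3 - 12) + 4436))) = 8781/((-2975*(-15 + 4436))) = 8781/((-2975*4421)) = 8781/(-13152475) = 8781*(-1/13152475) = -8781/13152475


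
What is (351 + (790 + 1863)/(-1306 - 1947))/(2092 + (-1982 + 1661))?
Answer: 1139150/5761063 ≈ 0.19773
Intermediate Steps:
(351 + (790 + 1863)/(-1306 - 1947))/(2092 + (-1982 + 1661)) = (351 + 2653/(-3253))/(2092 - 321) = (351 + 2653*(-1/3253))/1771 = (351 - 2653/3253)*(1/1771) = (1139150/3253)*(1/1771) = 1139150/5761063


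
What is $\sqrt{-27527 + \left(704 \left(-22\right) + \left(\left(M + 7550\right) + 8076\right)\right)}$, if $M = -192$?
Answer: $i \sqrt{27581} \approx 166.08 i$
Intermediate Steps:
$\sqrt{-27527 + \left(704 \left(-22\right) + \left(\left(M + 7550\right) + 8076\right)\right)} = \sqrt{-27527 + \left(704 \left(-22\right) + \left(\left(-192 + 7550\right) + 8076\right)\right)} = \sqrt{-27527 + \left(-15488 + \left(7358 + 8076\right)\right)} = \sqrt{-27527 + \left(-15488 + 15434\right)} = \sqrt{-27527 - 54} = \sqrt{-27581} = i \sqrt{27581}$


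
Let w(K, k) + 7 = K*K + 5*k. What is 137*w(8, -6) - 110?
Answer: 3589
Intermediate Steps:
w(K, k) = -7 + K**2 + 5*k (w(K, k) = -7 + (K*K + 5*k) = -7 + (K**2 + 5*k) = -7 + K**2 + 5*k)
137*w(8, -6) - 110 = 137*(-7 + 8**2 + 5*(-6)) - 110 = 137*(-7 + 64 - 30) - 110 = 137*27 - 110 = 3699 - 110 = 3589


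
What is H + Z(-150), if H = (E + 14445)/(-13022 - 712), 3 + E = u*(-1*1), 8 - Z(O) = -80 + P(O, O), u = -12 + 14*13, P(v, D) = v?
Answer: 1627210/6867 ≈ 236.96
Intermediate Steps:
u = 170 (u = -12 + 182 = 170)
Z(O) = 88 - O (Z(O) = 8 - (-80 + O) = 8 + (80 - O) = 88 - O)
E = -173 (E = -3 + 170*(-1*1) = -3 + 170*(-1) = -3 - 170 = -173)
H = -7136/6867 (H = (-173 + 14445)/(-13022 - 712) = 14272/(-13734) = 14272*(-1/13734) = -7136/6867 ≈ -1.0392)
H + Z(-150) = -7136/6867 + (88 - 1*(-150)) = -7136/6867 + (88 + 150) = -7136/6867 + 238 = 1627210/6867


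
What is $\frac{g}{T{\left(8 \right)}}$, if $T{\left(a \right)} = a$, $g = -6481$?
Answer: $- \frac{6481}{8} \approx -810.13$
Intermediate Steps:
$\frac{g}{T{\left(8 \right)}} = - \frac{6481}{8}$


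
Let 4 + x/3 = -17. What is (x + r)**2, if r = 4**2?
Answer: 2209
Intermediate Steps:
x = -63 (x = -12 + 3*(-17) = -12 - 51 = -63)
r = 16
(x + r)**2 = (-63 + 16)**2 = (-47)**2 = 2209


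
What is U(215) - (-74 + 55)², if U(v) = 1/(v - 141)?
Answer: -26713/74 ≈ -360.99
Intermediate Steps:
U(v) = 1/(-141 + v)
U(215) - (-74 + 55)² = 1/(-141 + 215) - (-74 + 55)² = 1/74 - 1*(-19)² = 1/74 - 1*361 = 1/74 - 361 = -26713/74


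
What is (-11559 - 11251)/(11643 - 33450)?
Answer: 22810/21807 ≈ 1.0460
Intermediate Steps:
(-11559 - 11251)/(11643 - 33450) = -22810/(-21807) = -22810*(-1/21807) = 22810/21807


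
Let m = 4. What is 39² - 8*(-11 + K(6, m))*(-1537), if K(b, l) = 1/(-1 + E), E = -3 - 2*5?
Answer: -942293/7 ≈ -1.3461e+5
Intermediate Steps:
E = -13 (E = -3 - 10 = -13)
K(b, l) = -1/14 (K(b, l) = 1/(-1 - 13) = 1/(-14) = -1/14)
39² - 8*(-11 + K(6, m))*(-1537) = 39² - 8*(-11 - 1/14)*(-1537) = 1521 - 8*(-155/14)*(-1537) = 1521 + (620/7)*(-1537) = 1521 - 952940/7 = -942293/7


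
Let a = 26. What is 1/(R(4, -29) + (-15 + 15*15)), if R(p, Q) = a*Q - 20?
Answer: -1/564 ≈ -0.0017731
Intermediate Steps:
R(p, Q) = -20 + 26*Q (R(p, Q) = 26*Q - 20 = -20 + 26*Q)
1/(R(4, -29) + (-15 + 15*15)) = 1/((-20 + 26*(-29)) + (-15 + 15*15)) = 1/((-20 - 754) + (-15 + 225)) = 1/(-774 + 210) = 1/(-564) = -1/564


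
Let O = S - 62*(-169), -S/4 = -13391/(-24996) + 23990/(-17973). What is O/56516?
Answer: 392392498001/2115832387644 ≈ 0.18546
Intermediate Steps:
S = 119659199/37437759 (S = -4*(-13391/(-24996) + 23990/(-17973)) = -4*(-13391*(-1/24996) + 23990*(-1/17973)) = -4*(13391/24996 - 23990/17973) = -4*(-119659199/149751036) = 119659199/37437759 ≈ 3.1962)
O = 392392498001/37437759 (O = 119659199/37437759 - 62*(-169) = 119659199/37437759 + 10478 = 392392498001/37437759 ≈ 10481.)
O/56516 = (392392498001/37437759)/56516 = (392392498001/37437759)*(1/56516) = 392392498001/2115832387644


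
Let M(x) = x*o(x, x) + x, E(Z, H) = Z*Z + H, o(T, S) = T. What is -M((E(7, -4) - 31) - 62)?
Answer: -2256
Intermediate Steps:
E(Z, H) = H + Z² (E(Z, H) = Z² + H = H + Z²)
M(x) = x + x² (M(x) = x*x + x = x² + x = x + x²)
-M((E(7, -4) - 31) - 62) = -(((-4 + 7²) - 31) - 62)*(1 + (((-4 + 7²) - 31) - 62)) = -(((-4 + 49) - 31) - 62)*(1 + (((-4 + 49) - 31) - 62)) = -((45 - 31) - 62)*(1 + ((45 - 31) - 62)) = -(14 - 62)*(1 + (14 - 62)) = -(-48)*(1 - 48) = -(-48)*(-47) = -1*2256 = -2256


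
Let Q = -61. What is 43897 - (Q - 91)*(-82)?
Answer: 31433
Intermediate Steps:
43897 - (Q - 91)*(-82) = 43897 - (-61 - 91)*(-82) = 43897 - (-152)*(-82) = 43897 - 1*12464 = 43897 - 12464 = 31433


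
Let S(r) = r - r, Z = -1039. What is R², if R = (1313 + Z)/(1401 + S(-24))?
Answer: 75076/1962801 ≈ 0.038249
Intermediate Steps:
S(r) = 0
R = 274/1401 (R = (1313 - 1039)/(1401 + 0) = 274/1401 ≈ 0.19557)
R² = (274/1401)² = 75076/1962801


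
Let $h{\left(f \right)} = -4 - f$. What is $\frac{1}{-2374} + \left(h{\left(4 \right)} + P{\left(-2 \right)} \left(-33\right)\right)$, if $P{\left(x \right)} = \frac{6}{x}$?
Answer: $\frac{216033}{2374} \approx 91.0$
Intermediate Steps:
$\frac{1}{-2374} + \left(h{\left(4 \right)} + P{\left(-2 \right)} \left(-33\right)\right) = \frac{1}{-2374} + \left(\left(-4 - 4\right) + \frac{6}{-2} \left(-33\right)\right) = - \frac{1}{2374} + \left(\left(-4 - 4\right) + 6 \left(- \frac{1}{2}\right) \left(-33\right)\right) = - \frac{1}{2374} - -91 = - \frac{1}{2374} + \left(-8 + 99\right) = - \frac{1}{2374} + 91 = \frac{216033}{2374}$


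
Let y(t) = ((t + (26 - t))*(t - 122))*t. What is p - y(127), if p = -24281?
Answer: -40791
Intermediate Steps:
y(t) = t*(-3172 + 26*t) (y(t) = (26*(-122 + t))*t = (-3172 + 26*t)*t = t*(-3172 + 26*t))
p - y(127) = -24281 - 26*127*(-122 + 127) = -24281 - 26*127*5 = -24281 - 1*16510 = -24281 - 16510 = -40791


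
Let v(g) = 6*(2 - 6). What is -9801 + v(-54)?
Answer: -9825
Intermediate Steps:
v(g) = -24 (v(g) = 6*(-4) = -24)
-9801 + v(-54) = -9801 - 24 = -9825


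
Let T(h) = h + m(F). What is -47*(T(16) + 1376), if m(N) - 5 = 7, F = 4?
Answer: -65988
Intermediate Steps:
m(N) = 12 (m(N) = 5 + 7 = 12)
T(h) = 12 + h (T(h) = h + 12 = 12 + h)
-47*(T(16) + 1376) = -47*((12 + 16) + 1376) = -47*(28 + 1376) = -47*1404 = -65988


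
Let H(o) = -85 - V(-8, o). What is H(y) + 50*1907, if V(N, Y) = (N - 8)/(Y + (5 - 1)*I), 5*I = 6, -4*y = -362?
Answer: 90787705/953 ≈ 95265.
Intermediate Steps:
y = 181/2 (y = -¼*(-362) = 181/2 ≈ 90.500)
I = 6/5 (I = (⅕)*6 = 6/5 ≈ 1.2000)
V(N, Y) = (-8 + N)/(24/5 + Y) (V(N, Y) = (N - 8)/(Y + (5 - 1)*(6/5)) = (-8 + N)/(Y + 4*(6/5)) = (-8 + N)/(Y + 24/5) = (-8 + N)/(24/5 + Y))
H(o) = -85 + 80/(24 + 5*o) (H(o) = -85 - 5*(-8 - 8)/(24 + 5*o) = -85 - 5*(-16)/(24 + 5*o) = -85 - (-80)/(24 + 5*o) = -85 + 80/(24 + 5*o))
H(y) + 50*1907 = 5*(-392 - 85*181/2)/(24 + 5*(181/2)) + 50*1907 = 5*(-392 - 15385/2)/(24 + 905/2) + 95350 = 5*(-16169/2)/(953/2) + 95350 = 5*(2/953)*(-16169/2) + 95350 = -80845/953 + 95350 = 90787705/953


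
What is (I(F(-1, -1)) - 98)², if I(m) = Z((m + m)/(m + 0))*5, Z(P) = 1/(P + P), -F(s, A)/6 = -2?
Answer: 149769/16 ≈ 9360.6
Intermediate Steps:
F(s, A) = 12 (F(s, A) = -6*(-2) = 12)
Z(P) = 1/(2*P)
I(m) = 5/4 (I(m) = (1/(2*(((m + m)/(m + 0)))))*5 = (1/(2*(((2*m)/m))))*5 = ((½)/2)*5 = ((½)*(½))*5 = (¼)*5 = 5/4)
(I(F(-1, -1)) - 98)² = (5/4 - 98)² = (-387/4)² = 149769/16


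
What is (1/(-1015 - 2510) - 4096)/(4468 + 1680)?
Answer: -14438401/21671700 ≈ -0.66623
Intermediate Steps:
(1/(-1015 - 2510) - 4096)/(4468 + 1680) = (1/(-3525) - 4096)/6148 = (-1/3525 - 4096)*(1/6148) = -14438401/3525*1/6148 = -14438401/21671700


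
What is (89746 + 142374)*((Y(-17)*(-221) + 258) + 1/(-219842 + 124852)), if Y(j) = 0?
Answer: 81266601404/1357 ≈ 5.9887e+7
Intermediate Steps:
(89746 + 142374)*((Y(-17)*(-221) + 258) + 1/(-219842 + 124852)) = (89746 + 142374)*((0*(-221) + 258) + 1/(-219842 + 124852)) = 232120*((0 + 258) + 1/(-94990)) = 232120*(258 - 1/94990) = 232120*(24507419/94990) = 81266601404/1357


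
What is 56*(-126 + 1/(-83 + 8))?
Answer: -529256/75 ≈ -7056.8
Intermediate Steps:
56*(-126 + 1/(-83 + 8)) = 56*(-126 + 1/(-75)) = 56*(-126 - 1/75) = 56*(-9451/75) = -529256/75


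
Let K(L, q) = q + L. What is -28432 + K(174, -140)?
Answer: -28398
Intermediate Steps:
K(L, q) = L + q
-28432 + K(174, -140) = -28432 + (174 - 140) = -28432 + 34 = -28398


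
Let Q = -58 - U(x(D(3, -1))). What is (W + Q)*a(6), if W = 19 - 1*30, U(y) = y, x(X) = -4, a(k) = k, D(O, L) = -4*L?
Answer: -390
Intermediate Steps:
Q = -54 (Q = -58 - 1*(-4) = -58 + 4 = -54)
W = -11 (W = 19 - 30 = -11)
(W + Q)*a(6) = (-11 - 54)*6 = -65*6 = -390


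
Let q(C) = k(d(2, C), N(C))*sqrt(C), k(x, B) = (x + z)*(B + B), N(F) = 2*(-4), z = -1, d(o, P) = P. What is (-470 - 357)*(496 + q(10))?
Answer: -410192 + 119088*sqrt(10) ≈ -33603.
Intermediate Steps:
N(F) = -8
k(x, B) = 2*B*(-1 + x) (k(x, B) = (x - 1)*(B + B) = (-1 + x)*(2*B) = 2*B*(-1 + x))
q(C) = sqrt(C)*(16 - 16*C) (q(C) = (2*(-8)*(-1 + C))*sqrt(C) = (16 - 16*C)*sqrt(C) = sqrt(C)*(16 - 16*C))
(-470 - 357)*(496 + q(10)) = (-470 - 357)*(496 + 16*sqrt(10)*(1 - 1*10)) = -827*(496 + 16*sqrt(10)*(1 - 10)) = -827*(496 + 16*sqrt(10)*(-9)) = -827*(496 - 144*sqrt(10)) = -410192 + 119088*sqrt(10)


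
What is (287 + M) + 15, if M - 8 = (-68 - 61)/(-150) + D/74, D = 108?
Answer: 577791/1850 ≈ 312.32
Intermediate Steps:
M = 19091/1850 (M = 8 + ((-68 - 61)/(-150) + 108/74) = 8 + (-129*(-1/150) + 108*(1/74)) = 8 + (43/50 + 54/37) = 8 + 4291/1850 = 19091/1850 ≈ 10.319)
(287 + M) + 15 = (287 + 19091/1850) + 15 = 550041/1850 + 15 = 577791/1850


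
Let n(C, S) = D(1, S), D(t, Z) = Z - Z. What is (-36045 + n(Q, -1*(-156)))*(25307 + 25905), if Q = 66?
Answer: -1845936540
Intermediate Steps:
D(t, Z) = 0
n(C, S) = 0
(-36045 + n(Q, -1*(-156)))*(25307 + 25905) = (-36045 + 0)*(25307 + 25905) = -36045*51212 = -1845936540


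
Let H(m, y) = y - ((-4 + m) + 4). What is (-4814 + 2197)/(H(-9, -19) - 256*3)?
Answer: 2617/778 ≈ 3.3638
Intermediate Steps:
H(m, y) = y - m
(-4814 + 2197)/(H(-9, -19) - 256*3) = (-4814 + 2197)/((-19 - 1*(-9)) - 256*3) = -2617/((-19 + 9) - 768) = -2617/(-10 - 768) = -2617/(-778) = -2617*(-1/778) = 2617/778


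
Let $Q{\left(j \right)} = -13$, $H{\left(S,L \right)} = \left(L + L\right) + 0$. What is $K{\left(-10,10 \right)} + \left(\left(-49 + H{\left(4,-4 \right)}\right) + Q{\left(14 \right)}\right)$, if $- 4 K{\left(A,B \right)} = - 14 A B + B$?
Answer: $- \frac{845}{2} \approx -422.5$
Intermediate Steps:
$H{\left(S,L \right)} = 2 L$ ($H{\left(S,L \right)} = 2 L + 0 = 2 L$)
$K{\left(A,B \right)} = - \frac{B}{4} + \frac{7 A B}{2}$ ($K{\left(A,B \right)} = - \frac{- 14 A B + B}{4} = - \frac{B - 14 A B}{4} = - \frac{B}{4} + \frac{7 A B}{2}$)
$K{\left(-10,10 \right)} + \left(\left(-49 + H{\left(4,-4 \right)}\right) + Q{\left(14 \right)}\right) = \frac{1}{4} \cdot 10 \left(-1 + 14 \left(-10\right)\right) + \left(\left(-49 + 2 \left(-4\right)\right) - 13\right) = \frac{1}{4} \cdot 10 \left(-1 - 140\right) - 70 = \frac{1}{4} \cdot 10 \left(-141\right) - 70 = - \frac{705}{2} - 70 = - \frac{845}{2}$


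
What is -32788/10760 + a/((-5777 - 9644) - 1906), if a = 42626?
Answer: -256693359/46609630 ≈ -5.5073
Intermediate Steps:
-32788/10760 + a/((-5777 - 9644) - 1906) = -32788/10760 + 42626/((-5777 - 9644) - 1906) = -32788*1/10760 + 42626/(-15421 - 1906) = -8197/2690 + 42626/(-17327) = -8197/2690 + 42626*(-1/17327) = -8197/2690 - 42626/17327 = -256693359/46609630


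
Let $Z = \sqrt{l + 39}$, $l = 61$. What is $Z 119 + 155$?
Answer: $1345$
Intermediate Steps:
$Z = 10$ ($Z = \sqrt{61 + 39} = \sqrt{100} = 10$)
$Z 119 + 155 = 10 \cdot 119 + 155 = 1190 + 155 = 1345$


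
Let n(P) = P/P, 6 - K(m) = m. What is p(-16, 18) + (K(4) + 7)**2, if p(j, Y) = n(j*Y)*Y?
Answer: 99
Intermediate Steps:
K(m) = 6 - m
n(P) = 1
p(j, Y) = Y (p(j, Y) = 1*Y = Y)
p(-16, 18) + (K(4) + 7)**2 = 18 + ((6 - 1*4) + 7)**2 = 18 + ((6 - 4) + 7)**2 = 18 + (2 + 7)**2 = 18 + 9**2 = 18 + 81 = 99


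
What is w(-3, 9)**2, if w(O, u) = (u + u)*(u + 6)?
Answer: 72900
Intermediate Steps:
w(O, u) = 2*u*(6 + u) (w(O, u) = (2*u)*(6 + u) = 2*u*(6 + u))
w(-3, 9)**2 = (2*9*(6 + 9))**2 = (2*9*15)**2 = 270**2 = 72900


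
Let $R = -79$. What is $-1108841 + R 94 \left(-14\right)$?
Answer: $-1004877$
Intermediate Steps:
$-1108841 + R 94 \left(-14\right) = -1108841 + \left(-79\right) 94 \left(-14\right) = -1108841 - -103964 = -1108841 + 103964 = -1004877$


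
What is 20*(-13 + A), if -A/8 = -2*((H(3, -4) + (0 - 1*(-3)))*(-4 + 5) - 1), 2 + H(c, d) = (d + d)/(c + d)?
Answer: 2300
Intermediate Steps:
H(c, d) = -2 + 2*d/(c + d) (H(c, d) = -2 + (d + d)/(c + d) = -2 + (2*d)/(c + d) = -2 + 2*d/(c + d))
A = 128 (A = -(-16)*((-2*3/(3 - 4) + (0 - 1*(-3)))*(-4 + 5) - 1) = -(-16)*((-2*3/(-1) + (0 + 3))*1 - 1) = -(-16)*((-2*3*(-1) + 3)*1 - 1) = -(-16)*((6 + 3)*1 - 1) = -(-16)*(9*1 - 1) = -(-16)*(9 - 1) = -(-16)*8 = -8*(-16) = 128)
20*(-13 + A) = 20*(-13 + 128) = 20*115 = 2300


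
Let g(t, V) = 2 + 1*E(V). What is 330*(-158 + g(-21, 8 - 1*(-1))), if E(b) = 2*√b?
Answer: -49500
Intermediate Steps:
g(t, V) = 2 + 2*√V (g(t, V) = 2 + 1*(2*√V) = 2 + 2*√V)
330*(-158 + g(-21, 8 - 1*(-1))) = 330*(-158 + (2 + 2*√(8 - 1*(-1)))) = 330*(-158 + (2 + 2*√(8 + 1))) = 330*(-158 + (2 + 2*√9)) = 330*(-158 + (2 + 2*3)) = 330*(-158 + (2 + 6)) = 330*(-158 + 8) = 330*(-150) = -49500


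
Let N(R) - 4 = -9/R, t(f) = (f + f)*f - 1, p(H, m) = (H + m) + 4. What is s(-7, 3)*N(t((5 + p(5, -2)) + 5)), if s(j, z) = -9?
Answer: -20691/577 ≈ -35.860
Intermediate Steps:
p(H, m) = 4 + H + m
t(f) = -1 + 2*f² (t(f) = (2*f)*f - 1 = 2*f² - 1 = -1 + 2*f²)
N(R) = 4 - 9/R
s(-7, 3)*N(t((5 + p(5, -2)) + 5)) = -9*(4 - 9/(-1 + 2*((5 + (4 + 5 - 2)) + 5)²)) = -9*(4 - 9/(-1 + 2*((5 + 7) + 5)²)) = -9*(4 - 9/(-1 + 2*(12 + 5)²)) = -9*(4 - 9/(-1 + 2*17²)) = -9*(4 - 9/(-1 + 2*289)) = -9*(4 - 9/(-1 + 578)) = -9*(4 - 9/577) = -9*2299/577 = -20691/577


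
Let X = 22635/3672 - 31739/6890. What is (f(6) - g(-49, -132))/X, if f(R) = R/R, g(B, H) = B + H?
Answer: 255811920/2189419 ≈ 116.84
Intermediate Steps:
f(R) = 1
X = 2189419/1405560 (X = 22635*(1/3672) - 31739*1/6890 = 2515/408 - 31739/6890 = 2189419/1405560 ≈ 1.5577)
(f(6) - g(-49, -132))/X = (1 - (-49 - 132))/(2189419/1405560) = (1 - 1*(-181))*(1405560/2189419) = (1 + 181)*(1405560/2189419) = 182*(1405560/2189419) = 255811920/2189419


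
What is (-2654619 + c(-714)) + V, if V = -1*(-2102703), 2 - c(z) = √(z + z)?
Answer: -551914 - 2*I*√357 ≈ -5.5191e+5 - 37.789*I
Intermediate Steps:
c(z) = 2 - √2*√z (c(z) = 2 - √(z + z) = 2 - √(2*z) = 2 - √2*√z)
V = 2102703
(-2654619 + c(-714)) + V = (-2654619 + (2 - √2*√(-714))) + 2102703 = (-2654619 + (2 - √2*I*√714)) + 2102703 = (-2654619 + (2 - 2*I*√357)) + 2102703 = (-2654617 - 2*I*√357) + 2102703 = -551914 - 2*I*√357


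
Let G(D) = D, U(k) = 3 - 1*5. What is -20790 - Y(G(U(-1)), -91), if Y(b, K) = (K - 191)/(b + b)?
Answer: -41721/2 ≈ -20861.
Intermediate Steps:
U(k) = -2 (U(k) = 3 - 5 = -2)
Y(b, K) = (-191 + K)/(2*b) (Y(b, K) = (-191 + K)/((2*b)) = (-191 + K)*(1/(2*b)) = (-191 + K)/(2*b))
-20790 - Y(G(U(-1)), -91) = -20790 - (-191 - 91)/(2*(-2)) = -20790 - (-1)*(-282)/(2*2) = -20790 - 1*141/2 = -20790 - 141/2 = -41721/2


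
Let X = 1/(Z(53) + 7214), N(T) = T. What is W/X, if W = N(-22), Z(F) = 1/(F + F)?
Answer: -8411535/53 ≈ -1.5871e+5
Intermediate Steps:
Z(F) = 1/(2*F)
X = 106/764685 (X = 1/((½)/53 + 7214) = 1/((½)*(1/53) + 7214) = 1/(1/106 + 7214) = 1/(764685/106) = 106/764685 ≈ 0.00013862)
W = -22
W/X = -22/106/764685 = -22*764685/106 = -8411535/53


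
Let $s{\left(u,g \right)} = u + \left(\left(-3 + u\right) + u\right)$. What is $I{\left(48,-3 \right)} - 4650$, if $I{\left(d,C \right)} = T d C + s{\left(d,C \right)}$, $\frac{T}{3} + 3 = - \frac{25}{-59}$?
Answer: $- \frac{200367}{59} \approx -3396.1$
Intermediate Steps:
$s{\left(u,g \right)} = -3 + 3 u$ ($s{\left(u,g \right)} = u + \left(-3 + 2 u\right) = -3 + 3 u$)
$T = - \frac{456}{59}$ ($T = -9 + 3 \left(- \frac{25}{-59}\right) = -9 + 3 \left(\left(-25\right) \left(- \frac{1}{59}\right)\right) = -9 + 3 \cdot \frac{25}{59} = -9 + \frac{75}{59} = - \frac{456}{59} \approx -7.7288$)
$I{\left(d,C \right)} = -3 + 3 d - \frac{456 C d}{59}$ ($I{\left(d,C \right)} = - \frac{456 d}{59} C + \left(-3 + 3 d\right) = - \frac{456 C d}{59} + \left(-3 + 3 d\right) = -3 + 3 d - \frac{456 C d}{59}$)
$I{\left(48,-3 \right)} - 4650 = \left(-3 + 3 \cdot 48 - \left(- \frac{1368}{59}\right) 48\right) - 4650 = \left(-3 + 144 + \frac{65664}{59}\right) - 4650 = \frac{73983}{59} - 4650 = - \frac{200367}{59}$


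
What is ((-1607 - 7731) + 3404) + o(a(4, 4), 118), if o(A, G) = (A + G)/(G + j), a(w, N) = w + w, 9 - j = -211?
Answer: -1002783/169 ≈ -5933.6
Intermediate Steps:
j = 220 (j = 9 - 1*(-211) = 9 + 211 = 220)
a(w, N) = 2*w
o(A, G) = (A + G)/(220 + G) (o(A, G) = (A + G)/(G + 220) = (A + G)/(220 + G))
((-1607 - 7731) + 3404) + o(a(4, 4), 118) = ((-1607 - 7731) + 3404) + (2*4 + 118)/(220 + 118) = (-9338 + 3404) + (8 + 118)/338 = -5934 + (1/338)*126 = -5934 + 63/169 = -1002783/169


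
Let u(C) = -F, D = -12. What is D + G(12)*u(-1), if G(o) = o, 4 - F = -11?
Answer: -192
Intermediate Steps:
F = 15 (F = 4 - 1*(-11) = 4 + 11 = 15)
u(C) = -15 (u(C) = -1*15 = -15)
D + G(12)*u(-1) = -12 + 12*(-15) = -12 - 180 = -192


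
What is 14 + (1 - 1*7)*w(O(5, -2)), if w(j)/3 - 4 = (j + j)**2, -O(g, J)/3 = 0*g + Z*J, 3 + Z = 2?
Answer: -2650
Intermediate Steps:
Z = -1 (Z = -3 + 2 = -1)
O(g, J) = 3*J (O(g, J) = -3*(0*g - J) = -3*(0 - J) = -(-3)*J = 3*J)
w(j) = 12 + 12*j**2 (w(j) = 12 + 3*(j + j)**2 = 12 + 3*(2*j)**2 = 12 + 3*(4*j**2) = 12 + 12*j**2)
14 + (1 - 1*7)*w(O(5, -2)) = 14 + (1 - 1*7)*(12 + 12*(3*(-2))**2) = 14 + (1 - 7)*(12 + 12*(-6)**2) = 14 - 6*(12 + 12*36) = 14 - 6*(12 + 432) = 14 - 6*444 = 14 - 2664 = -2650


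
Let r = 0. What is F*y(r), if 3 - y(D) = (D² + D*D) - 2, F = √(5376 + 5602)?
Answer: 5*√10978 ≈ 523.88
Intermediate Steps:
F = √10978 ≈ 104.78
y(D) = 5 - 2*D² (y(D) = 3 - ((D² + D*D) - 2) = 3 - ((D² + D²) - 2) = 3 - (2*D² - 2) = 3 - (-2 + 2*D²) = 3 + (2 - 2*D²) = 5 - 2*D²)
F*y(r) = √10978*(5 - 2*0²) = √10978*(5 - 2*0) = √10978*(5 + 0) = √10978*5 = 5*√10978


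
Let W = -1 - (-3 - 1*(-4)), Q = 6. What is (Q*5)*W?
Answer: -60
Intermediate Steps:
W = -2 (W = -1 - (-3 + 4) = -1 - 1*1 = -1 - 1 = -2)
(Q*5)*W = (6*5)*(-2) = 30*(-2) = -60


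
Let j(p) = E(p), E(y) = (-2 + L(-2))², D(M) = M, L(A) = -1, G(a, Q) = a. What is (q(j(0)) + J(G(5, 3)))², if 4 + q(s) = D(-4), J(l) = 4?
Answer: 16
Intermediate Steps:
E(y) = 9 (E(y) = (-2 - 1)² = (-3)² = 9)
j(p) = 9
q(s) = -8 (q(s) = -4 - 4 = -8)
(q(j(0)) + J(G(5, 3)))² = (-8 + 4)² = (-4)² = 16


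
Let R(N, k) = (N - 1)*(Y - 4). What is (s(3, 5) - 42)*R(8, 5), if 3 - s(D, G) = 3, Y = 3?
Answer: 294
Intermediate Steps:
s(D, G) = 0 (s(D, G) = 3 - 1*3 = 3 - 3 = 0)
R(N, k) = 1 - N (R(N, k) = (N - 1)*(3 - 4) = (-1 + N)*(-1) = 1 - N)
(s(3, 5) - 42)*R(8, 5) = (0 - 42)*(1 - 1*8) = -42*(1 - 8) = -42*(-7) = 294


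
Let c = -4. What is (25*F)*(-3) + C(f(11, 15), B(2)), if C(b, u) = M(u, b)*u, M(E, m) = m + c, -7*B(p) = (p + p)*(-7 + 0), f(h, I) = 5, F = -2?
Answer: 154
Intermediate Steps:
B(p) = 2*p (B(p) = -(p + p)*(-7 + 0)/7 = -2*p*(-7)/7 = -(-2)*p = 2*p)
M(E, m) = -4 + m (M(E, m) = m - 4 = -4 + m)
C(b, u) = u*(-4 + b) (C(b, u) = (-4 + b)*u = u*(-4 + b))
(25*F)*(-3) + C(f(11, 15), B(2)) = (25*(-2))*(-3) + (2*2)*(-4 + 5) = -50*(-3) + 4*1 = 150 + 4 = 154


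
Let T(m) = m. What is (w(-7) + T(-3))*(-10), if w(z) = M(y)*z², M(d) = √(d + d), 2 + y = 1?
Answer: 30 - 490*I*√2 ≈ 30.0 - 692.96*I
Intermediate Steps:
y = -1 (y = -2 + 1 = -1)
M(d) = √2*√d (M(d) = √(2*d) = √2*√d)
w(z) = I*√2*z² (w(z) = (√2*√(-1))*z² = (√2*I)*z² = (I*√2)*z² = I*√2*z²)
(w(-7) + T(-3))*(-10) = (I*√2*(-7)² - 3)*(-10) = (I*√2*49 - 3)*(-10) = (49*I*√2 - 3)*(-10) = (-3 + 49*I*√2)*(-10) = 30 - 490*I*√2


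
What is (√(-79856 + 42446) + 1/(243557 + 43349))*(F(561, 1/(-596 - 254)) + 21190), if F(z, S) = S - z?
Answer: 17534649/243870100 + 17534649*I*√37410/850 ≈ 0.071902 + 3.99e+6*I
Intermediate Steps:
(√(-79856 + 42446) + 1/(243557 + 43349))*(F(561, 1/(-596 - 254)) + 21190) = (√(-79856 + 42446) + 1/(243557 + 43349))*((1/(-596 - 254) - 1*561) + 21190) = (√(-37410) + 1/286906)*((1/(-850) - 561) + 21190) = (I*√37410 + 1/286906)*((-1/850 - 561) + 21190) = (1/286906 + I*√37410)*(-476851/850 + 21190) = (1/286906 + I*√37410)*(17534649/850) = 17534649/243870100 + 17534649*I*√37410/850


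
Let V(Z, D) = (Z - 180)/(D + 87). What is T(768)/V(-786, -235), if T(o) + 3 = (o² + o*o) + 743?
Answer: 87348712/483 ≈ 1.8085e+5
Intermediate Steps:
T(o) = 740 + 2*o² (T(o) = -3 + ((o² + o*o) + 743) = -3 + ((o² + o²) + 743) = -3 + (2*o² + 743) = -3 + (743 + 2*o²) = 740 + 2*o²)
V(Z, D) = (-180 + Z)/(87 + D)
T(768)/V(-786, -235) = (740 + 2*768²)/(((-180 - 786)/(87 - 235))) = (740 + 2*589824)/((-966/(-148))) = (740 + 1179648)/((-1/148*(-966))) = 1180388/(483/74) = 1180388*(74/483) = 87348712/483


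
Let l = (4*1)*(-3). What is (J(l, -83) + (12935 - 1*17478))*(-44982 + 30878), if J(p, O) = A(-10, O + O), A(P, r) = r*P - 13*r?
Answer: 10225400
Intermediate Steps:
A(P, r) = -13*r + P*r (A(P, r) = P*r - 13*r = -13*r + P*r)
l = -12 (l = 4*(-3) = -12)
J(p, O) = -46*O (J(p, O) = (O + O)*(-13 - 10) = (2*O)*(-23) = -46*O)
(J(l, -83) + (12935 - 1*17478))*(-44982 + 30878) = (-46*(-83) + (12935 - 1*17478))*(-44982 + 30878) = (3818 + (12935 - 17478))*(-14104) = (3818 - 4543)*(-14104) = -725*(-14104) = 10225400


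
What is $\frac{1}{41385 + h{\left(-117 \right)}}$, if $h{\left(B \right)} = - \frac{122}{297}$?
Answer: $\frac{297}{12291223} \approx 2.4164 \cdot 10^{-5}$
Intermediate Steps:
$h{\left(B \right)} = - \frac{122}{297}$ ($h{\left(B \right)} = \left(-122\right) \frac{1}{297} = - \frac{122}{297}$)
$\frac{1}{41385 + h{\left(-117 \right)}} = \frac{1}{41385 - \frac{122}{297}} = \frac{1}{\frac{12291223}{297}} = \frac{297}{12291223}$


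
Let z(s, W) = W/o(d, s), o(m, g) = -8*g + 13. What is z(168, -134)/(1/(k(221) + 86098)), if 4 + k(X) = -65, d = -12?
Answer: 11527886/1331 ≈ 8661.1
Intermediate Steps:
o(m, g) = 13 - 8*g
z(s, W) = W/(13 - 8*s)
k(X) = -69 (k(X) = -4 - 65 = -69)
z(168, -134)/(1/(k(221) + 86098)) = (-1*(-134)/(-13 + 8*168))/(1/(-69 + 86098)) = (-1*(-134)/(-13 + 1344))/(1/86029) = (-1*(-134)/1331)/(1/86029) = -1*(-134)*1/1331*86029 = (134/1331)*86029 = 11527886/1331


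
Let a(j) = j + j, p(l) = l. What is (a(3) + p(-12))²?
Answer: 36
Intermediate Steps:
a(j) = 2*j
(a(3) + p(-12))² = (2*3 - 12)² = (6 - 12)² = (-6)² = 36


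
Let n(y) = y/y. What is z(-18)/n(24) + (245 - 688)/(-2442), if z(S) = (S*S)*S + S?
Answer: -14285257/2442 ≈ -5849.8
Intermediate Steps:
z(S) = S + S³ (z(S) = S²*S + S = S³ + S = S + S³)
n(y) = 1
z(-18)/n(24) + (245 - 688)/(-2442) = (-18 + (-18)³)/1 + (245 - 688)/(-2442) = (-18 - 5832)*1 - 443*(-1/2442) = -5850*1 + 443/2442 = -5850 + 443/2442 = -14285257/2442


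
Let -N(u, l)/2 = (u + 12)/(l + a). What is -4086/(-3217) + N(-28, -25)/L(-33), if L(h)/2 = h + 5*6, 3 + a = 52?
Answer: 30340/28953 ≈ 1.0479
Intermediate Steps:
a = 49 (a = -3 + 52 = 49)
N(u, l) = -2*(12 + u)/(49 + l) (N(u, l) = -2*(u + 12)/(l + 49) = -2*(12 + u)/(49 + l))
L(h) = 60 + 2*h (L(h) = 2*(h + 5*6) = 2*(h + 30) = 2*(30 + h) = 60 + 2*h)
-4086/(-3217) + N(-28, -25)/L(-33) = -4086/(-3217) + (2*(-12 - 1*(-28))/(49 - 25))/(60 + 2*(-33)) = -4086*(-1/3217) + (2*(-12 + 28)/24)/(60 - 66) = 4086/3217 + (2*(1/24)*16)/(-6) = 4086/3217 + (4/3)*(-1/6) = 4086/3217 - 2/9 = 30340/28953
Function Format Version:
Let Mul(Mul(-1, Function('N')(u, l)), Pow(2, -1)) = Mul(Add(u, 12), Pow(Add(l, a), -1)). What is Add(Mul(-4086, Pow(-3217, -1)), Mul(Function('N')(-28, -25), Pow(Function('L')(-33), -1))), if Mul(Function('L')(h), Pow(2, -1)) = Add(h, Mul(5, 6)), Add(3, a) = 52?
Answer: Rational(30340, 28953) ≈ 1.0479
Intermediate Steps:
a = 49 (a = Add(-3, 52) = 49)
Function('N')(u, l) = Mul(-2, Pow(Add(49, l), -1), Add(12, u)) (Function('N')(u, l) = Mul(-2, Mul(Add(u, 12), Pow(Add(l, 49), -1))) = Mul(-2, Mul(Add(12, u), Pow(Add(49, l), -1))) = Mul(-2, Mul(Pow(Add(49, l), -1), Add(12, u))) = Mul(-2, Pow(Add(49, l), -1), Add(12, u)))
Function('L')(h) = Add(60, Mul(2, h)) (Function('L')(h) = Mul(2, Add(h, Mul(5, 6))) = Mul(2, Add(h, 30)) = Mul(2, Add(30, h)) = Add(60, Mul(2, h)))
Add(Mul(-4086, Pow(-3217, -1)), Mul(Function('N')(-28, -25), Pow(Function('L')(-33), -1))) = Add(Mul(-4086, Pow(-3217, -1)), Mul(Mul(2, Pow(Add(49, -25), -1), Add(-12, Mul(-1, -28))), Pow(Add(60, Mul(2, -33)), -1))) = Add(Mul(-4086, Rational(-1, 3217)), Mul(Mul(2, Pow(24, -1), Add(-12, 28)), Pow(Add(60, -66), -1))) = Add(Rational(4086, 3217), Mul(Mul(2, Rational(1, 24), 16), Pow(-6, -1))) = Add(Rational(4086, 3217), Mul(Rational(4, 3), Rational(-1, 6))) = Add(Rational(4086, 3217), Rational(-2, 9)) = Rational(30340, 28953)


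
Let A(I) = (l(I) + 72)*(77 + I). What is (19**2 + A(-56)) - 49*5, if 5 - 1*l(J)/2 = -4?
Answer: 2006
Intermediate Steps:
l(J) = 18 (l(J) = 10 - 2*(-4) = 10 + 8 = 18)
A(I) = 6930 + 90*I (A(I) = (18 + 72)*(77 + I) = 90*(77 + I) = 6930 + 90*I)
(19**2 + A(-56)) - 49*5 = (19**2 + (6930 + 90*(-56))) - 49*5 = (361 + (6930 - 5040)) - 245 = (361 + 1890) - 245 = 2251 - 245 = 2006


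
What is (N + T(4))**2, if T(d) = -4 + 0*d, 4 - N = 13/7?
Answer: 169/49 ≈ 3.4490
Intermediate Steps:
N = 15/7 (N = 4 - 13/7 = 15/7 ≈ 2.1429)
T(d) = -4 (T(d) = -4 + 0 = -4)
(N + T(4))**2 = (15/7 - 4)**2 = (-13/7)**2 = 169/49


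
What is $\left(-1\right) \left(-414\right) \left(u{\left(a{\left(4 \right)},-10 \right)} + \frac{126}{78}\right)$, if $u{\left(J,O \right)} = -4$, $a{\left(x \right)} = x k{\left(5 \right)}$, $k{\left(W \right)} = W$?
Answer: $- \frac{12834}{13} \approx -987.23$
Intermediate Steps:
$a{\left(x \right)} = 5 x$ ($a{\left(x \right)} = x 5 = 5 x$)
$\left(-1\right) \left(-414\right) \left(u{\left(a{\left(4 \right)},-10 \right)} + \frac{126}{78}\right) = \left(-1\right) \left(-414\right) \left(-4 + \frac{126}{78}\right) = 414 \left(-4 + 126 \cdot \frac{1}{78}\right) = 414 \left(-4 + \frac{21}{13}\right) = 414 \left(- \frac{31}{13}\right) = - \frac{12834}{13}$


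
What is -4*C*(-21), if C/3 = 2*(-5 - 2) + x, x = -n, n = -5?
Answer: -2268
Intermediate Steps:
x = 5 (x = -1*(-5) = 5)
C = -27 (C = 3*(2*(-5 - 2) + 5) = 3*(2*(-7) + 5) = 3*(-14 + 5) = 3*(-9) = -27)
-4*C*(-21) = -4*(-27)*(-21) = 108*(-21) = -2268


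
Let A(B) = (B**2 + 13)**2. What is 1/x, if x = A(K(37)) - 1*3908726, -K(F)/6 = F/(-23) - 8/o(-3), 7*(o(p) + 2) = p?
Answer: -23372600161/91046570242883125 ≈ -2.5671e-7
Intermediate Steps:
o(p) = -2 + p/7
K(F) = -336/17 + 6*F/23 (K(F) = -6*(F/(-23) - 8/(-2 + (1/7)*(-3))) = -6*(F*(-1/23) - 8/(-2 - 3/7)) = -6*(-F/23 - 8/(-17/7)) = -6*(-F/23 - 8*(-7/17)) = -6*(-F/23 + 56/17) = -6*(56/17 - F/23) = -336/17 + 6*F/23)
A(B) = (13 + B**2)**2
x = -91046570242883125/23372600161 (x = (13 + (-336/17 + (6/23)*37)**2)**2 - 1*3908726 = (13 + (-336/17 + 222/23)**2)**2 - 3908726 = (13 + (-3954/391)**2)**2 - 3908726 = (13 + 15634116/152881)**2 - 3908726 = (17621569/152881)**2 - 3908726 = 310519694021761/23372600161 - 3908726 = -91046570242883125/23372600161 ≈ -3.8954e+6)
1/x = 1/(-91046570242883125/23372600161) = -23372600161/91046570242883125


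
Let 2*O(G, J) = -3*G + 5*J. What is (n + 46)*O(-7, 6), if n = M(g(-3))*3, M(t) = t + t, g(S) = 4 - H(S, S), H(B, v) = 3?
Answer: 1326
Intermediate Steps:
g(S) = 1 (g(S) = 4 - 1*3 = 4 - 3 = 1)
O(G, J) = -3*G/2 + 5*J/2 (O(G, J) = (-3*G + 5*J)/2 = -3*G/2 + 5*J/2)
M(t) = 2*t
n = 6 (n = (2*1)*3 = 2*3 = 6)
(n + 46)*O(-7, 6) = (6 + 46)*(-3/2*(-7) + (5/2)*6) = 52*(21/2 + 15) = 52*(51/2) = 1326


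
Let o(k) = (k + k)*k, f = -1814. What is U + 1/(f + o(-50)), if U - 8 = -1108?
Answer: -3504599/3186 ≈ -1100.0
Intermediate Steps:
o(k) = 2*k² (o(k) = (2*k)*k = 2*k²)
U = -1100 (U = 8 - 1108 = -1100)
U + 1/(f + o(-50)) = -1100 + 1/(-1814 + 2*(-50)²) = -1100 + 1/(-1814 + 2*2500) = -1100 + 1/(-1814 + 5000) = -1100 + 1/3186 = -3504599/3186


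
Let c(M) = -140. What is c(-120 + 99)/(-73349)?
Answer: 140/73349 ≈ 0.0019087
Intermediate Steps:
c(-120 + 99)/(-73349) = -140/(-73349) = -140*(-1/73349) = 140/73349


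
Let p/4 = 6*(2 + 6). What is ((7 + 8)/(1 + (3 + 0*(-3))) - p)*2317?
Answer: -1744701/4 ≈ -4.3618e+5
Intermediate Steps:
p = 192 (p = 4*(6*(2 + 6)) = 4*(6*8) = 4*48 = 192)
((7 + 8)/(1 + (3 + 0*(-3))) - p)*2317 = ((7 + 8)/(1 + (3 + 0*(-3))) - 1*192)*2317 = (15/(1 + (3 + 0)) - 192)*2317 = (15/(1 + 3) - 192)*2317 = (15/4 - 192)*2317 = -753/4*2317 = -1744701/4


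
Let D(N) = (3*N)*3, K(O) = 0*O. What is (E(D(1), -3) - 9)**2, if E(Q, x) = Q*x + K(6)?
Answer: 1296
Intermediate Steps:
K(O) = 0
D(N) = 9*N
E(Q, x) = Q*x (E(Q, x) = Q*x + 0 = Q*x)
(E(D(1), -3) - 9)**2 = ((9*1)*(-3) - 9)**2 = (9*(-3) - 9)**2 = (-27 - 9)**2 = (-36)**2 = 1296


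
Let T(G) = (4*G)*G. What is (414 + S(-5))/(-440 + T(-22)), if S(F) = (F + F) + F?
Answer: 399/1496 ≈ 0.26671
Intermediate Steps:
T(G) = 4*G²
S(F) = 3*F (S(F) = 2*F + F = 3*F)
(414 + S(-5))/(-440 + T(-22)) = (414 + 3*(-5))/(-440 + 4*(-22)²) = (414 - 15)/(-440 + 4*484) = 399/(-440 + 1936) = 399/1496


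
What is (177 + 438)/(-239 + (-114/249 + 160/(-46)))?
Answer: -234807/92753 ≈ -2.5315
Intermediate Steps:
(177 + 438)/(-239 + (-114/249 + 160/(-46))) = 615/(-239 + (-114*1/249 + 160*(-1/46))) = 615/(-239 + (-38/83 - 80/23)) = 615/(-239 - 7514/1909) = 615/(-463765/1909) = 615*(-1909/463765) = -234807/92753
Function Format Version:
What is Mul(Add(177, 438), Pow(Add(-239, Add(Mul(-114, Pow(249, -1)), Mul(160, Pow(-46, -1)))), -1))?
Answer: Rational(-234807, 92753) ≈ -2.5315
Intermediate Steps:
Mul(Add(177, 438), Pow(Add(-239, Add(Mul(-114, Pow(249, -1)), Mul(160, Pow(-46, -1)))), -1)) = Mul(615, Pow(Add(-239, Add(Mul(-114, Rational(1, 249)), Mul(160, Rational(-1, 46)))), -1)) = Mul(615, Pow(Add(-239, Add(Rational(-38, 83), Rational(-80, 23))), -1)) = Mul(615, Pow(Add(-239, Rational(-7514, 1909)), -1)) = Mul(615, Pow(Rational(-463765, 1909), -1)) = Mul(615, Rational(-1909, 463765)) = Rational(-234807, 92753)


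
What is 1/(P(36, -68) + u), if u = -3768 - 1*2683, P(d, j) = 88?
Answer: -1/6363 ≈ -0.00015716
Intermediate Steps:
u = -6451 (u = -3768 - 2683 = -6451)
1/(P(36, -68) + u) = 1/(88 - 6451) = 1/(-6363) = -1/6363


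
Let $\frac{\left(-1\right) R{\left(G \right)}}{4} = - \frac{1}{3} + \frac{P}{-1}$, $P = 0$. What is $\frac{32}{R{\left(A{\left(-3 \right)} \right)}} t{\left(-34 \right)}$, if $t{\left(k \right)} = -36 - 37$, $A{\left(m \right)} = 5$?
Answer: $-1752$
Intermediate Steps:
$t{\left(k \right)} = -73$
$R{\left(G \right)} = \frac{4}{3}$ ($R{\left(G \right)} = - 4 \left(- \frac{1}{3} + \frac{0}{-1}\right) = - 4 \left(\left(-1\right) \frac{1}{3} + 0 \left(-1\right)\right) = - 4 \left(- \frac{1}{3} + 0\right) = \left(-4\right) \left(- \frac{1}{3}\right) = \frac{4}{3}$)
$\frac{32}{R{\left(A{\left(-3 \right)} \right)}} t{\left(-34 \right)} = \frac{32}{\frac{4}{3}} \left(-73\right) = 32 \cdot \frac{3}{4} \left(-73\right) = 24 \left(-73\right) = -1752$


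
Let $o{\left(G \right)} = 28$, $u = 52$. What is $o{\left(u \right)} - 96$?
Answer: $-68$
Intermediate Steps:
$o{\left(u \right)} - 96 = 28 - 96 = -68$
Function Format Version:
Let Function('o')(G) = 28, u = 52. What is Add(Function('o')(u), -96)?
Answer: -68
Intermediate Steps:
Add(Function('o')(u), -96) = Add(28, -96) = -68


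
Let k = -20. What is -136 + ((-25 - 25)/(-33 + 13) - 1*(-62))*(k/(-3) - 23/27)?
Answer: 4303/18 ≈ 239.06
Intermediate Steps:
-136 + ((-25 - 25)/(-33 + 13) - 1*(-62))*(k/(-3) - 23/27) = -136 + ((-25 - 25)/(-33 + 13) - 1*(-62))*(-20/(-3) - 23/27) = -136 + (-50/(-20) + 62)*(-20*(-⅓) - 23*1/27) = -136 + (-50*(-1/20) + 62)*(20/3 - 23/27) = -136 + (5/2 + 62)*(157/27) = -136 + (129/2)*(157/27) = -136 + 6751/18 = 4303/18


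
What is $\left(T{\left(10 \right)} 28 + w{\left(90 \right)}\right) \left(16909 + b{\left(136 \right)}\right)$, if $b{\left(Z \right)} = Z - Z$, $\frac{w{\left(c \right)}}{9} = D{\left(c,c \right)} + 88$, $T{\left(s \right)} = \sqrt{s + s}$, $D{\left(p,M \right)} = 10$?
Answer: $14913738 + 946904 \sqrt{5} \approx 1.7031 \cdot 10^{7}$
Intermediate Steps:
$T{\left(s \right)} = \sqrt{2} \sqrt{s}$ ($T{\left(s \right)} = \sqrt{2 s} = \sqrt{2} \sqrt{s}$)
$w{\left(c \right)} = 882$ ($w{\left(c \right)} = 9 \left(10 + 88\right) = 9 \cdot 98 = 882$)
$b{\left(Z \right)} = 0$
$\left(T{\left(10 \right)} 28 + w{\left(90 \right)}\right) \left(16909 + b{\left(136 \right)}\right) = \left(\sqrt{2} \sqrt{10} \cdot 28 + 882\right) \left(16909 + 0\right) = \left(2 \sqrt{5} \cdot 28 + 882\right) 16909 = \left(56 \sqrt{5} + 882\right) 16909 = \left(882 + 56 \sqrt{5}\right) 16909 = 14913738 + 946904 \sqrt{5}$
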